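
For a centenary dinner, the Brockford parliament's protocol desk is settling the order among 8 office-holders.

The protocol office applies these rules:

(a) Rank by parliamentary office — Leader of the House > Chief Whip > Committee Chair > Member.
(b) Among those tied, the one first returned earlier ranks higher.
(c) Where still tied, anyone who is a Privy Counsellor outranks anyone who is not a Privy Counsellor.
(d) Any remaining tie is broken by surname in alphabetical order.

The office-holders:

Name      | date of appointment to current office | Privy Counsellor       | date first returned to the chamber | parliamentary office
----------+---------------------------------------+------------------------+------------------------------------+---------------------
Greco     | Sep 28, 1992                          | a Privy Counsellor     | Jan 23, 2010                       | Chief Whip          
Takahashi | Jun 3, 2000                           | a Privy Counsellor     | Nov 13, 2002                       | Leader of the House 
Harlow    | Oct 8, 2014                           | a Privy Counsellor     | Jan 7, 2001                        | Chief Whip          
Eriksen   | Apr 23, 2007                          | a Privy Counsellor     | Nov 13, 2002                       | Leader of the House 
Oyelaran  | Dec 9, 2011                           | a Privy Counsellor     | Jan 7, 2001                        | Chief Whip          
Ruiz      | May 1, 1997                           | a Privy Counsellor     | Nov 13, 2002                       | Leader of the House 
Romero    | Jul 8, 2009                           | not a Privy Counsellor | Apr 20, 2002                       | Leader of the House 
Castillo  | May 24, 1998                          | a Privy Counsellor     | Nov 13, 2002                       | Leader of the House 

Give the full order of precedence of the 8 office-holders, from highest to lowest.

Romero, Castillo, Eriksen, Ruiz, Takahashi, Harlow, Oyelaran, Greco

By parliamentary office: Romero, Castillo, Eriksen, Ruiz and Takahashi (Leader of the House); then Harlow, Oyelaran and Greco (Chief Whip).
Among Romero, Castillo, Eriksen, Ruiz and Takahashi, by date first returned to the chamber (earlier first): Romero (Apr 20, 2002) before Castillo, Eriksen, Ruiz and Takahashi (Nov 13, 2002).
Castillo, Eriksen, Ruiz and Takahashi are each a Privy Counsellor, so the next rule applies.
Among Castillo, Eriksen, Ruiz and Takahashi, alphabetically by surname: Castillo before Eriksen before Ruiz before Takahashi.
Among Harlow, Oyelaran and Greco, by date first returned to the chamber (earlier first): Harlow and Oyelaran (Jan 7, 2001) before Greco (Jan 23, 2010).
Harlow and Oyelaran are each a Privy Counsellor, so the next rule applies.
Among Harlow and Oyelaran, alphabetically by surname: Harlow before Oyelaran.
Full order: Romero, Castillo, Eriksen, Ruiz, Takahashi, Harlow, Oyelaran, Greco.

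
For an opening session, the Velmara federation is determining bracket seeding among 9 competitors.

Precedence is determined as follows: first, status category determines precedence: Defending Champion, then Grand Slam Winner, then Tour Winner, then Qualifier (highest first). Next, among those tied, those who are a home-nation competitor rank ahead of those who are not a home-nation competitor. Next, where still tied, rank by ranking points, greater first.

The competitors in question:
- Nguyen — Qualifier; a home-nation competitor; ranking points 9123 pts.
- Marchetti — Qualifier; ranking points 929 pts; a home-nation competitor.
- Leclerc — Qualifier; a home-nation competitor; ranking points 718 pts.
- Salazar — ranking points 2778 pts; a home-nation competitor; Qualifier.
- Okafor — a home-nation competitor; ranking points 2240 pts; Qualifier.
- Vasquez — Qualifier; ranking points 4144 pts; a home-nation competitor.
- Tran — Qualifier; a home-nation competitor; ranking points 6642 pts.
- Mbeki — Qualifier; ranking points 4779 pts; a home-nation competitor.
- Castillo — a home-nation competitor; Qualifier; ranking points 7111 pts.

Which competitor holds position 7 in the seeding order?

Okafor

By status category: Nguyen, Castillo, Tran, Mbeki, Vasquez, Salazar, Okafor, Marchetti and Leclerc (Qualifier).
Nguyen, Castillo, Tran, Mbeki, Vasquez, Salazar, Okafor, Marchetti and Leclerc are each a home-nation competitor, so the next rule applies.
Among Nguyen, Castillo, Tran, Mbeki, Vasquez, Salazar, Okafor, Marchetti and Leclerc, by ranking points (higher first): Nguyen (9123 pts) before Castillo (7111 pts) before Tran (6642 pts) before Mbeki (4779 pts) before Vasquez (4144 pts) before Salazar (2778 pts) before Okafor (2240 pts) before Marchetti (929 pts) before Leclerc (718 pts).
Order: Nguyen, Castillo, Tran, Mbeki, Vasquez, Salazar, Okafor, Marchetti, Leclerc.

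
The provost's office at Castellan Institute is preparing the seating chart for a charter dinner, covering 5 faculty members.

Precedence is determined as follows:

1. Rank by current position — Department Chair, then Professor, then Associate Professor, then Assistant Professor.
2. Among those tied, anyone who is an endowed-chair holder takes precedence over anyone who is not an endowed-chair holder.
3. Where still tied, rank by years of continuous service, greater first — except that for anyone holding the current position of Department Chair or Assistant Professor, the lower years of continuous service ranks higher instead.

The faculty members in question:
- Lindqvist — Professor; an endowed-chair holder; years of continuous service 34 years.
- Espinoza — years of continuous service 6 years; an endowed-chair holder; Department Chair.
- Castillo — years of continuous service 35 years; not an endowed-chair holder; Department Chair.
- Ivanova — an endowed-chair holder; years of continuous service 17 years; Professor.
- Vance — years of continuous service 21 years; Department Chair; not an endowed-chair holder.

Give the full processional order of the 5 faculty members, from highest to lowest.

By current position: Espinoza, Vance and Castillo (Department Chair); then Lindqvist and Ivanova (Professor).
Among Espinoza, Vance and Castillo, an endowed-chair holder before not an endowed-chair holder: Espinoza (an endowed-chair holder) before Vance and Castillo (not an endowed-chair holder).
Among Vance and Castillo, by years of continuous service (lower first) (reversed rule for this group): Vance (21 years) before Castillo (35 years).
Lindqvist and Ivanova are each an endowed-chair holder, so the next rule applies.
Among Lindqvist and Ivanova, by years of continuous service (higher first): Lindqvist (34 years) before Ivanova (17 years).
Full order: Espinoza, Vance, Castillo, Lindqvist, Ivanova.

Espinoza, Vance, Castillo, Lindqvist, Ivanova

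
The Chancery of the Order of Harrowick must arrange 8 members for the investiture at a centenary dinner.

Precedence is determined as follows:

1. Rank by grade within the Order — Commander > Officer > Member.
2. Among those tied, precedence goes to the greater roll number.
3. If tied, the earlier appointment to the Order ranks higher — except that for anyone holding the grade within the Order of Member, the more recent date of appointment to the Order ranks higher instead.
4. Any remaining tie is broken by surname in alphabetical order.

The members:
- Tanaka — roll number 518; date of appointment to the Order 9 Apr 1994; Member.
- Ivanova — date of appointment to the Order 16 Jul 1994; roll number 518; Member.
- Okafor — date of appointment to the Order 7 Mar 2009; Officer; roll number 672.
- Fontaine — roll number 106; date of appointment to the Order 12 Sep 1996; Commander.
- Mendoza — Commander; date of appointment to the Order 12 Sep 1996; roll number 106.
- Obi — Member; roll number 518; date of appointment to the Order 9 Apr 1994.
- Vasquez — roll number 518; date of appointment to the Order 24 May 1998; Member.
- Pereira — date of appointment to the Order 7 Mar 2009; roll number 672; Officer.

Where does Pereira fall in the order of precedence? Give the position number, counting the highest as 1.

By grade within the Order: Fontaine and Mendoza (Commander); then Okafor and Pereira (Officer); then Vasquez, Ivanova, Obi and Tanaka (Member).
Fontaine and Mendoza both have roll number 106, so the next rule applies.
Fontaine and Mendoza both have date of appointment to the Order 12 Sep 1996, so the next rule applies.
Among Fontaine and Mendoza, alphabetically by surname: Fontaine before Mendoza.
Okafor and Pereira both have roll number 672, so the next rule applies.
Okafor and Pereira both have date of appointment to the Order 7 Mar 2009, so the next rule applies.
Among Okafor and Pereira, alphabetically by surname: Okafor before Pereira.
Vasquez, Ivanova, Obi and Tanaka all have roll number 518, so the next rule applies.
Among Vasquez, Ivanova, Obi and Tanaka, by date of appointment to the Order (later first) (reversed rule for this group): Vasquez (24 May 1998) before Ivanova (16 Jul 1994) before Obi and Tanaka (9 Apr 1994).
Among Obi and Tanaka, alphabetically by surname: Obi before Tanaka.
Order: Fontaine, Mendoza, Okafor, Pereira, Vasquez, Ivanova, Obi, Tanaka. So position 4.

4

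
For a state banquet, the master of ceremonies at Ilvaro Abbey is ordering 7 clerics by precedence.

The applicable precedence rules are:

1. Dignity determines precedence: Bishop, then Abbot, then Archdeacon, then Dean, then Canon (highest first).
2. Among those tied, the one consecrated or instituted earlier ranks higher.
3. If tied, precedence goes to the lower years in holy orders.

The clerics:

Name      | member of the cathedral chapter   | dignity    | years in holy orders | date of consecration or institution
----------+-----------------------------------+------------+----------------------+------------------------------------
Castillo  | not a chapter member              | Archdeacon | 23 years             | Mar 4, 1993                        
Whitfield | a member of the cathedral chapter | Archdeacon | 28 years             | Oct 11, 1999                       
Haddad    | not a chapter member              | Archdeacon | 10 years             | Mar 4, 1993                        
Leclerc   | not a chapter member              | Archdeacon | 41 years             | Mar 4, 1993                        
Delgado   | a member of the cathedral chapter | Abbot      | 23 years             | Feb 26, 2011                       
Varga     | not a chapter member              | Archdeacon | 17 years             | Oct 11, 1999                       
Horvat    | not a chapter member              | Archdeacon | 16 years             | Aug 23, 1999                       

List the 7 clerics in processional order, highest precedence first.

Delgado, Haddad, Castillo, Leclerc, Horvat, Varga, Whitfield

By dignity: Delgado (Abbot); then Haddad, Castillo, Leclerc, Horvat, Varga and Whitfield (Archdeacon).
Among Haddad, Castillo, Leclerc, Horvat, Varga and Whitfield, by date of consecration or institution (earlier first): Haddad, Castillo and Leclerc (Mar 4, 1993) before Horvat (Aug 23, 1999) before Varga and Whitfield (Oct 11, 1999).
Among Haddad, Castillo and Leclerc, by years in holy orders (lower first): Haddad (10 years) before Castillo (23 years) before Leclerc (41 years).
Among Varga and Whitfield, by years in holy orders (lower first): Varga (17 years) before Whitfield (28 years).
Full order: Delgado, Haddad, Castillo, Leclerc, Horvat, Varga, Whitfield.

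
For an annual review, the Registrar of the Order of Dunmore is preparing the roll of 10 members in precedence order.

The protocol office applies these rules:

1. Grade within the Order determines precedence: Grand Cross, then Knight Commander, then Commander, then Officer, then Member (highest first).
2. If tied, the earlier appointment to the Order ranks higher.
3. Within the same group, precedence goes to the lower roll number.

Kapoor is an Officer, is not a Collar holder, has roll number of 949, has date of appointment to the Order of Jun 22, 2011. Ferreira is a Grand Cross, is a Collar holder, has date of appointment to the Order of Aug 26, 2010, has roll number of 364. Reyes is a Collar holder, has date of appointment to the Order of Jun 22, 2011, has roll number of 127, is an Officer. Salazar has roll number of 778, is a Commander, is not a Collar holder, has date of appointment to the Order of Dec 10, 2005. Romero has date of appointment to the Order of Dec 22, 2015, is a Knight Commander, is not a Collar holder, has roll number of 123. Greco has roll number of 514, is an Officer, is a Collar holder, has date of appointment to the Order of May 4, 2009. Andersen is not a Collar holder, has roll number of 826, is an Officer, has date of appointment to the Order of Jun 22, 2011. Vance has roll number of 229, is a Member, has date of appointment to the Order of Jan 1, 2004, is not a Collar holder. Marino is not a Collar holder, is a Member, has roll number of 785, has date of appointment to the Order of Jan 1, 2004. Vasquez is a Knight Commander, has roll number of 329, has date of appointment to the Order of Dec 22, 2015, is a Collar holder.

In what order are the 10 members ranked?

Ferreira, Romero, Vasquez, Salazar, Greco, Reyes, Andersen, Kapoor, Vance, Marino

By grade within the Order: Ferreira (Grand Cross); then Romero and Vasquez (Knight Commander); then Salazar (Commander); then Greco, Reyes, Andersen and Kapoor (Officer); then Vance and Marino (Member).
Romero and Vasquez both have date of appointment to the Order Dec 22, 2015, so the next rule applies.
Among Romero and Vasquez, by roll number (lower first): Romero (123) before Vasquez (329).
Among Greco, Reyes, Andersen and Kapoor, by date of appointment to the Order (earlier first): Greco (May 4, 2009) before Reyes, Andersen and Kapoor (Jun 22, 2011).
Among Reyes, Andersen and Kapoor, by roll number (lower first): Reyes (127) before Andersen (826) before Kapoor (949).
Vance and Marino both have date of appointment to the Order Jan 1, 2004, so the next rule applies.
Among Vance and Marino, by roll number (lower first): Vance (229) before Marino (785).
Full order: Ferreira, Romero, Vasquez, Salazar, Greco, Reyes, Andersen, Kapoor, Vance, Marino.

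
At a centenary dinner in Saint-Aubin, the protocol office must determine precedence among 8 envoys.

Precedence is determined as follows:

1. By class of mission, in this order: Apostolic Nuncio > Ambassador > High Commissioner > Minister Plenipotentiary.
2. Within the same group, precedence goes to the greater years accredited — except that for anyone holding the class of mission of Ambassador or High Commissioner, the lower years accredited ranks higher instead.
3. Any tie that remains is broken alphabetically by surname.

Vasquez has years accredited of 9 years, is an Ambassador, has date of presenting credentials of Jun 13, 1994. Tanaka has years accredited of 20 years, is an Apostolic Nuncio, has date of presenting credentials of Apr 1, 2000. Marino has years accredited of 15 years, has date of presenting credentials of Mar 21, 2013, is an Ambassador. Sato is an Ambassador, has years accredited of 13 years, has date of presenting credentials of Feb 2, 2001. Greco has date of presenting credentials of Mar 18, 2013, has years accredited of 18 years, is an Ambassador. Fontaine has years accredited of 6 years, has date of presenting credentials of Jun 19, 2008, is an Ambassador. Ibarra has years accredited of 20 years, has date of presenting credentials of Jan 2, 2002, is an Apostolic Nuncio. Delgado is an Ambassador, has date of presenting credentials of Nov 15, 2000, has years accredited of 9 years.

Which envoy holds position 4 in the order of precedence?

By class of mission: Ibarra and Tanaka (Apostolic Nuncio); then Fontaine, Delgado, Vasquez, Sato, Marino and Greco (Ambassador).
Ibarra and Tanaka both have years accredited 20 years, so the next rule applies.
Among Ibarra and Tanaka, alphabetically by surname: Ibarra before Tanaka.
Among Fontaine, Delgado, Vasquez, Sato, Marino and Greco, by years accredited (lower first) (reversed rule for this group): Fontaine (6 years) before Delgado and Vasquez (9 years) before Sato (13 years) before Marino (15 years) before Greco (18 years).
Among Delgado and Vasquez, alphabetically by surname: Delgado before Vasquez.
Order: Ibarra, Tanaka, Fontaine, Delgado, Vasquez, Sato, Marino, Greco.

Delgado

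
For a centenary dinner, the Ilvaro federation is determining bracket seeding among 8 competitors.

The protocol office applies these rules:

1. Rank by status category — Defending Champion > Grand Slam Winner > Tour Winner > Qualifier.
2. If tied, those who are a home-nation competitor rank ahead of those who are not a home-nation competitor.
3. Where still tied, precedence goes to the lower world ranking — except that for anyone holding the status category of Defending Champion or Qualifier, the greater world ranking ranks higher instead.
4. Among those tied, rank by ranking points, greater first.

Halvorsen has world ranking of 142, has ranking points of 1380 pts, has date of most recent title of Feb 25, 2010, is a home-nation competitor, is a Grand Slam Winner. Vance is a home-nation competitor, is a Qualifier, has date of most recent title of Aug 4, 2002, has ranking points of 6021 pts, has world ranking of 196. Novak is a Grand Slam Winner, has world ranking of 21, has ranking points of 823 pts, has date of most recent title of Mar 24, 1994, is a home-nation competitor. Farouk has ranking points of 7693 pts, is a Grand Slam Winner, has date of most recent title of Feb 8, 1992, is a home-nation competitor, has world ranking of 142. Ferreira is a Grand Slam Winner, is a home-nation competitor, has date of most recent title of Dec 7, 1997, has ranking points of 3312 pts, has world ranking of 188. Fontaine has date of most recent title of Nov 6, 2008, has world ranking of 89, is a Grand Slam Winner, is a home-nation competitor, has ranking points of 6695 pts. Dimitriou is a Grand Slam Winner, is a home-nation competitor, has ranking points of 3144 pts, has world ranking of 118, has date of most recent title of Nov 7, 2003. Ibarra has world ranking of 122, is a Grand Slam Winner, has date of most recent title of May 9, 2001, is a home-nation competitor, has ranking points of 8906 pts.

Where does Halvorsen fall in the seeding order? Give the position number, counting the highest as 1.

6

By status category: Novak, Fontaine, Dimitriou, Ibarra, Farouk, Halvorsen and Ferreira (Grand Slam Winner); then Vance (Qualifier).
Novak, Fontaine, Dimitriou, Ibarra, Farouk, Halvorsen and Ferreira are each a home-nation competitor, so the next rule applies.
Among Novak, Fontaine, Dimitriou, Ibarra, Farouk, Halvorsen and Ferreira, by world ranking (lower first): Novak (21) before Fontaine (89) before Dimitriou (118) before Ibarra (122) before Farouk and Halvorsen (142) before Ferreira (188).
Among Farouk and Halvorsen, by ranking points (higher first): Farouk (7693 pts) before Halvorsen (1380 pts).
Order: Novak, Fontaine, Dimitriou, Ibarra, Farouk, Halvorsen, Ferreira, Vance. So position 6.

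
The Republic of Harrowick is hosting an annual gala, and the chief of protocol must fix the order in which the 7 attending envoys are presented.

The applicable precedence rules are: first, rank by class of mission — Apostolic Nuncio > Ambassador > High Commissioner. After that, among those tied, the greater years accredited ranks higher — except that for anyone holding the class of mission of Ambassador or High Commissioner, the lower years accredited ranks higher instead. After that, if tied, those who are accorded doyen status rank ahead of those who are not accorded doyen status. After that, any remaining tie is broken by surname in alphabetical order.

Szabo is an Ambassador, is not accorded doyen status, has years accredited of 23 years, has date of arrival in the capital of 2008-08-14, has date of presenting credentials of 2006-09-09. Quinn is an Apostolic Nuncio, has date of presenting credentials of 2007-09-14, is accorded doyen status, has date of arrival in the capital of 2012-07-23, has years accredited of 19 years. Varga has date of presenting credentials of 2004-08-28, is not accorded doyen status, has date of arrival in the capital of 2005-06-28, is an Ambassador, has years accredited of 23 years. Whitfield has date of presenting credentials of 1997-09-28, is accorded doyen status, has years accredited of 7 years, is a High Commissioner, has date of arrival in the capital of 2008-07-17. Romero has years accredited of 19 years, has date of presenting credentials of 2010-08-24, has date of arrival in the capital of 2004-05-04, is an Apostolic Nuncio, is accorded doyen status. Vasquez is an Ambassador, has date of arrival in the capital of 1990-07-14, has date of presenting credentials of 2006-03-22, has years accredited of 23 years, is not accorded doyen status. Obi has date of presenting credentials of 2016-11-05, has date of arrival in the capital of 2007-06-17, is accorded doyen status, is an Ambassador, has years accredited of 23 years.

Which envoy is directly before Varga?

Szabo

By class of mission: Quinn and Romero (Apostolic Nuncio); then Obi, Szabo, Varga and Vasquez (Ambassador); then Whitfield (High Commissioner).
Quinn and Romero both have years accredited 19 years, so the next rule applies.
Quinn and Romero are each accorded doyen status, so the next rule applies.
Among Quinn and Romero, alphabetically by surname: Quinn before Romero.
Obi, Szabo, Varga and Vasquez all have years accredited 23 years, so the next rule applies.
Among Obi, Szabo, Varga and Vasquez, accorded doyen status before not accorded doyen status: Obi (accorded doyen status) before Szabo, Varga and Vasquez (not accorded doyen status).
Among Szabo, Varga and Vasquez, alphabetically by surname: Szabo before Varga before Vasquez.
Order: Quinn, Romero, Obi, Szabo, Varga, Vasquez, Whitfield.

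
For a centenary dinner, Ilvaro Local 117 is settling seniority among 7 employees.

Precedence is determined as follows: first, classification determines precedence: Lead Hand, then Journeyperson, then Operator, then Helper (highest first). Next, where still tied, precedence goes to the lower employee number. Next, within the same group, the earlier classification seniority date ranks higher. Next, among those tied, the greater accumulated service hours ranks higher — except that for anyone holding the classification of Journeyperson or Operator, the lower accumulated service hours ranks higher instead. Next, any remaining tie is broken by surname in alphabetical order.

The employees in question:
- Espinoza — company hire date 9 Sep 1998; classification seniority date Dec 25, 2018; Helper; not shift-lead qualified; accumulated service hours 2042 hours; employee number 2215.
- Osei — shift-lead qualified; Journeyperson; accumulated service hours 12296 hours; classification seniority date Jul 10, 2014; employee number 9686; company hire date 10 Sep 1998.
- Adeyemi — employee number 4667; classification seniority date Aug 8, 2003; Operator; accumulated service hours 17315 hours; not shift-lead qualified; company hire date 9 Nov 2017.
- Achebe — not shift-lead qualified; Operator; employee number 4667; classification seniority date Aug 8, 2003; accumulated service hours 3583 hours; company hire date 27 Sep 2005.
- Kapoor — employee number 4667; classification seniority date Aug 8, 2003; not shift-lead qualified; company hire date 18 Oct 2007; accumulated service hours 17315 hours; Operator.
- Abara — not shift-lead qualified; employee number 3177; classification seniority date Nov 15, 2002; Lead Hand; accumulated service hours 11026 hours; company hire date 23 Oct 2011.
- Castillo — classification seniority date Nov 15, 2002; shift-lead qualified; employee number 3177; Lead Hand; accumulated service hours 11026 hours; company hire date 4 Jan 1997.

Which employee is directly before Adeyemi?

Achebe

By classification: Abara and Castillo (Lead Hand); then Osei (Journeyperson); then Achebe, Adeyemi and Kapoor (Operator); then Espinoza (Helper).
Abara and Castillo both have employee number 3177, so the next rule applies.
Abara and Castillo both have classification seniority date Nov 15, 2002, so the next rule applies.
Abara and Castillo both have accumulated service hours 11026 hours, so the next rule applies.
Among Abara and Castillo, alphabetically by surname: Abara before Castillo.
Achebe, Adeyemi and Kapoor all have employee number 4667, so the next rule applies.
Achebe, Adeyemi and Kapoor all have classification seniority date Aug 8, 2003, so the next rule applies.
Among Achebe, Adeyemi and Kapoor, by accumulated service hours (lower first) (reversed rule for this group): Achebe (3583 hours) before Adeyemi and Kapoor (17315 hours).
Among Adeyemi and Kapoor, alphabetically by surname: Adeyemi before Kapoor.
Order: Abara, Castillo, Osei, Achebe, Adeyemi, Kapoor, Espinoza.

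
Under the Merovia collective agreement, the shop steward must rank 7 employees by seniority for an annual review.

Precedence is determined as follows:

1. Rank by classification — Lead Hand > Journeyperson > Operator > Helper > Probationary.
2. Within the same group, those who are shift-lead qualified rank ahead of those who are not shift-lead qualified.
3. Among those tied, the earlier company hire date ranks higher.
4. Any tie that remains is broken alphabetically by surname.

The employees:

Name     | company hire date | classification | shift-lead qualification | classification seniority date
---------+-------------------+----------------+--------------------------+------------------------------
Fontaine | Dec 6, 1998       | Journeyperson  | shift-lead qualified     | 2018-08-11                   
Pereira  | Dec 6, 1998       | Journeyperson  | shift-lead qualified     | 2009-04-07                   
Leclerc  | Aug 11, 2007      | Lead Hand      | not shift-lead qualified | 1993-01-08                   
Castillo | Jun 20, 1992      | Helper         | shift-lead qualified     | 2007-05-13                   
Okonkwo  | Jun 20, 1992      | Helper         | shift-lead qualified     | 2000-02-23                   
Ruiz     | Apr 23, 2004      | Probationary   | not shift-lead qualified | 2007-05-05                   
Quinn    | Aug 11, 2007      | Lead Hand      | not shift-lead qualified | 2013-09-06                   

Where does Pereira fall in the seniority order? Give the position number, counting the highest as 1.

By classification: Leclerc and Quinn (Lead Hand); then Fontaine and Pereira (Journeyperson); then Castillo and Okonkwo (Helper); then Ruiz (Probationary).
Leclerc and Quinn are each not shift-lead qualified, so the next rule applies.
Leclerc and Quinn both have company hire date Aug 11, 2007, so the next rule applies.
Among Leclerc and Quinn, alphabetically by surname: Leclerc before Quinn.
Fontaine and Pereira are each shift-lead qualified, so the next rule applies.
Fontaine and Pereira both have company hire date Dec 6, 1998, so the next rule applies.
Among Fontaine and Pereira, alphabetically by surname: Fontaine before Pereira.
Castillo and Okonkwo are each shift-lead qualified, so the next rule applies.
Castillo and Okonkwo both have company hire date Jun 20, 1992, so the next rule applies.
Among Castillo and Okonkwo, alphabetically by surname: Castillo before Okonkwo.
Order: Leclerc, Quinn, Fontaine, Pereira, Castillo, Okonkwo, Ruiz. So position 4.

4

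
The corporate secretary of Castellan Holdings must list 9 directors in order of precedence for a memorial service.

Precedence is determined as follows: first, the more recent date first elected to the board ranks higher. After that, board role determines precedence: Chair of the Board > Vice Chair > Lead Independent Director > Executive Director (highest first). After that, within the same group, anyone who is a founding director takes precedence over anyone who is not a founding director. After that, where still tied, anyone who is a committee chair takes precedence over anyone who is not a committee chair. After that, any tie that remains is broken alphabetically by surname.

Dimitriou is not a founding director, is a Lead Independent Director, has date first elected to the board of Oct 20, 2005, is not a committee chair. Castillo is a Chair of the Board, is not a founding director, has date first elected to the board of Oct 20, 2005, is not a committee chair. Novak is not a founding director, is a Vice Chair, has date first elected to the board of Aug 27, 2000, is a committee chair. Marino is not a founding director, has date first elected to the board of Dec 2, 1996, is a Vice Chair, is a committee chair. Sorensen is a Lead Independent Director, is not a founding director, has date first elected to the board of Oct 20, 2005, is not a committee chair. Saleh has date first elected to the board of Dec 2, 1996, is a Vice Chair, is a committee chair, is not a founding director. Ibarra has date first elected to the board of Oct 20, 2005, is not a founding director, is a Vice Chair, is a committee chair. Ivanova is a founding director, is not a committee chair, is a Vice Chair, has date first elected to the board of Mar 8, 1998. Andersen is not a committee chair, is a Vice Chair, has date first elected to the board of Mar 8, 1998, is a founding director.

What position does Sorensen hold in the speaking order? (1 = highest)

By date first elected to the board (later first): Castillo, Ibarra, Dimitriou and Sorensen (each Oct 20, 2005); then Novak (Aug 27, 2000); then Andersen and Ivanova (both Mar 8, 1998); then Marino and Saleh (both Dec 2, 1996).
Among Castillo, Ibarra, Dimitriou and Sorensen, by board role: Castillo (Chair of the Board) before Ibarra (Vice Chair) before Dimitriou and Sorensen (Lead Independent Director).
Dimitriou and Sorensen are each not a founding director, so the next rule applies.
Dimitriou and Sorensen are each not a committee chair, so the next rule applies.
Among Dimitriou and Sorensen, alphabetically by surname: Dimitriou before Sorensen.
Andersen and Ivanova are each Vice Chair, so the next rule applies.
Andersen and Ivanova are each a founding director, so the next rule applies.
Andersen and Ivanova are each not a committee chair, so the next rule applies.
Among Andersen and Ivanova, alphabetically by surname: Andersen before Ivanova.
Marino and Saleh are each Vice Chair, so the next rule applies.
Marino and Saleh are each not a founding director, so the next rule applies.
Marino and Saleh are each a committee chair, so the next rule applies.
Among Marino and Saleh, alphabetically by surname: Marino before Saleh.
Order: Castillo, Ibarra, Dimitriou, Sorensen, Novak, Andersen, Ivanova, Marino, Saleh. So position 4.

4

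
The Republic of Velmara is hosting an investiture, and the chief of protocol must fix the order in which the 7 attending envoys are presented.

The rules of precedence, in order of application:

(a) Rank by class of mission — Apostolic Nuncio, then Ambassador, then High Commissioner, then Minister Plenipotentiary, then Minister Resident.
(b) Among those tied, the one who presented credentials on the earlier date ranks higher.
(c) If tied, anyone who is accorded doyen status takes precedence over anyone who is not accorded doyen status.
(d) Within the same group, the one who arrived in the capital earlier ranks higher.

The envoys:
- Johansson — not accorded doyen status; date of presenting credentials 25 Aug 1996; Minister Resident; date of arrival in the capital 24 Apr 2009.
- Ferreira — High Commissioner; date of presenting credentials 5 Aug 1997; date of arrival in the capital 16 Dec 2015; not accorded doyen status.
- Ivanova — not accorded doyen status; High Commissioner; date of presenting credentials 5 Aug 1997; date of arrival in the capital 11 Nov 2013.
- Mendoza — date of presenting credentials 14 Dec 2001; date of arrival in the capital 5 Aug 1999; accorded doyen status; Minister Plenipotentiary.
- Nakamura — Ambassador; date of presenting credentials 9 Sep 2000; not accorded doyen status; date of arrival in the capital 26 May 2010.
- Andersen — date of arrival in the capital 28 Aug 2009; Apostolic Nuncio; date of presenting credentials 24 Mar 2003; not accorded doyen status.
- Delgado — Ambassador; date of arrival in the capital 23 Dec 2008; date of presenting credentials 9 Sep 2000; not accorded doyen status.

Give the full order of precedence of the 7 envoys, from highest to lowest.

Andersen, Delgado, Nakamura, Ivanova, Ferreira, Mendoza, Johansson

By class of mission: Andersen (Apostolic Nuncio); then Delgado and Nakamura (Ambassador); then Ivanova and Ferreira (High Commissioner); then Mendoza (Minister Plenipotentiary); then Johansson (Minister Resident).
Delgado and Nakamura both have date of presenting credentials 9 Sep 2000, so the next rule applies.
Delgado and Nakamura are each not accorded doyen status, so the next rule applies.
Among Delgado and Nakamura, by date of arrival in the capital (earlier first): Delgado (23 Dec 2008) before Nakamura (26 May 2010).
Ivanova and Ferreira both have date of presenting credentials 5 Aug 1997, so the next rule applies.
Ivanova and Ferreira are each not accorded doyen status, so the next rule applies.
Among Ivanova and Ferreira, by date of arrival in the capital (earlier first): Ivanova (11 Nov 2013) before Ferreira (16 Dec 2015).
Full order: Andersen, Delgado, Nakamura, Ivanova, Ferreira, Mendoza, Johansson.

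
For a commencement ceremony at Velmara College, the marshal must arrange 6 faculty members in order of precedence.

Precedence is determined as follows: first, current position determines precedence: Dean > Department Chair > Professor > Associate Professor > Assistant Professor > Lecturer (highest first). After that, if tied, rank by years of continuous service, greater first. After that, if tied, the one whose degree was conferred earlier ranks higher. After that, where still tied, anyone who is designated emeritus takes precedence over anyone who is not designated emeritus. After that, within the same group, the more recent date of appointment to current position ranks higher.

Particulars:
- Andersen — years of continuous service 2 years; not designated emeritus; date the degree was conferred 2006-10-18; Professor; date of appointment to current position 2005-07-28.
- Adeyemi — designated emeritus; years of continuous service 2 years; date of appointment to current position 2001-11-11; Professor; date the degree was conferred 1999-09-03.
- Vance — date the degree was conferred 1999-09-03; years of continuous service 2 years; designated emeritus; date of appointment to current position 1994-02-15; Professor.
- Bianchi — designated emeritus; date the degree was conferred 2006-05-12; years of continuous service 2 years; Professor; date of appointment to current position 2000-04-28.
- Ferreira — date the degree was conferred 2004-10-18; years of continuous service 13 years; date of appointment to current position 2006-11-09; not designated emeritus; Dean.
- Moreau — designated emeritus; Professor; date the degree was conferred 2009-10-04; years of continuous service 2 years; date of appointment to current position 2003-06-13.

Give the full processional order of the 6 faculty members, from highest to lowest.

Ferreira, Adeyemi, Vance, Bianchi, Andersen, Moreau

By current position: Ferreira (Dean); then Adeyemi, Vance, Bianchi, Andersen and Moreau (Professor).
Adeyemi, Vance, Bianchi, Andersen and Moreau all have years of continuous service 2 years, so the next rule applies.
Among Adeyemi, Vance, Bianchi, Andersen and Moreau, by date the degree was conferred (earlier first): Adeyemi and Vance (1999-09-03) before Bianchi (2006-05-12) before Andersen (2006-10-18) before Moreau (2009-10-04).
Adeyemi and Vance are each designated emeritus, so the next rule applies.
Among Adeyemi and Vance, by date of appointment to current position (later first): Adeyemi (2001-11-11) before Vance (1994-02-15).
Full order: Ferreira, Adeyemi, Vance, Bianchi, Andersen, Moreau.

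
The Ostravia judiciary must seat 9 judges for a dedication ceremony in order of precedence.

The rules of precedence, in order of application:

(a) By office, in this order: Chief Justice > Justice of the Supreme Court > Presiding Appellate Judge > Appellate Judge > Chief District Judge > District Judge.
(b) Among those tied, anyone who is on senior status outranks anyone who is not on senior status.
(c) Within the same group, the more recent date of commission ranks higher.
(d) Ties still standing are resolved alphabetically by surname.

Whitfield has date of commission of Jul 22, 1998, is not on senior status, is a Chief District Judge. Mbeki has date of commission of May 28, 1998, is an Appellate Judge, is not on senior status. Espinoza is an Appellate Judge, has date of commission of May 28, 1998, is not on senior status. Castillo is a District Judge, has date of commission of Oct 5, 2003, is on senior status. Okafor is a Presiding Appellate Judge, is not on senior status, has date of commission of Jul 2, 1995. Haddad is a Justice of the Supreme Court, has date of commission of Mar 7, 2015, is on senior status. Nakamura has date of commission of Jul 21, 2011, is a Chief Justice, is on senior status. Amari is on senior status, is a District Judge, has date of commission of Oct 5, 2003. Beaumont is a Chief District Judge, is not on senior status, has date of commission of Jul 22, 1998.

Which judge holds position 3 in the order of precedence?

Okafor

By office: Nakamura (Chief Justice); then Haddad (Justice of the Supreme Court); then Okafor (Presiding Appellate Judge); then Espinoza and Mbeki (Appellate Judge); then Beaumont and Whitfield (Chief District Judge); then Amari and Castillo (District Judge).
Espinoza and Mbeki are each not on senior status, so the next rule applies.
Espinoza and Mbeki both have date of commission May 28, 1998, so the next rule applies.
Among Espinoza and Mbeki, alphabetically by surname: Espinoza before Mbeki.
Beaumont and Whitfield are each not on senior status, so the next rule applies.
Beaumont and Whitfield both have date of commission Jul 22, 1998, so the next rule applies.
Among Beaumont and Whitfield, alphabetically by surname: Beaumont before Whitfield.
Amari and Castillo are each on senior status, so the next rule applies.
Amari and Castillo both have date of commission Oct 5, 2003, so the next rule applies.
Among Amari and Castillo, alphabetically by surname: Amari before Castillo.
Order: Nakamura, Haddad, Okafor, Espinoza, Mbeki, Beaumont, Whitfield, Amari, Castillo.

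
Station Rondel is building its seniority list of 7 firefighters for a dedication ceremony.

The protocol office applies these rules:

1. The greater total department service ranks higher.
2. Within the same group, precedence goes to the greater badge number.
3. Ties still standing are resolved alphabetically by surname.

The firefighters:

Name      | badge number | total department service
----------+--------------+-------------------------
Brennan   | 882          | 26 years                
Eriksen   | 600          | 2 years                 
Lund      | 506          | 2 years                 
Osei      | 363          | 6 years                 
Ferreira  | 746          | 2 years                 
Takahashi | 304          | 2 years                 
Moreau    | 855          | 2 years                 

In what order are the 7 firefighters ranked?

By total department service (higher first): Brennan (26 years); then Osei (6 years); then Moreau, Ferreira, Eriksen, Lund and Takahashi (each 2 years).
Among Moreau, Ferreira, Eriksen, Lund and Takahashi, by badge number (higher first): Moreau (855) before Ferreira (746) before Eriksen (600) before Lund (506) before Takahashi (304).
Full order: Brennan, Osei, Moreau, Ferreira, Eriksen, Lund, Takahashi.

Brennan, Osei, Moreau, Ferreira, Eriksen, Lund, Takahashi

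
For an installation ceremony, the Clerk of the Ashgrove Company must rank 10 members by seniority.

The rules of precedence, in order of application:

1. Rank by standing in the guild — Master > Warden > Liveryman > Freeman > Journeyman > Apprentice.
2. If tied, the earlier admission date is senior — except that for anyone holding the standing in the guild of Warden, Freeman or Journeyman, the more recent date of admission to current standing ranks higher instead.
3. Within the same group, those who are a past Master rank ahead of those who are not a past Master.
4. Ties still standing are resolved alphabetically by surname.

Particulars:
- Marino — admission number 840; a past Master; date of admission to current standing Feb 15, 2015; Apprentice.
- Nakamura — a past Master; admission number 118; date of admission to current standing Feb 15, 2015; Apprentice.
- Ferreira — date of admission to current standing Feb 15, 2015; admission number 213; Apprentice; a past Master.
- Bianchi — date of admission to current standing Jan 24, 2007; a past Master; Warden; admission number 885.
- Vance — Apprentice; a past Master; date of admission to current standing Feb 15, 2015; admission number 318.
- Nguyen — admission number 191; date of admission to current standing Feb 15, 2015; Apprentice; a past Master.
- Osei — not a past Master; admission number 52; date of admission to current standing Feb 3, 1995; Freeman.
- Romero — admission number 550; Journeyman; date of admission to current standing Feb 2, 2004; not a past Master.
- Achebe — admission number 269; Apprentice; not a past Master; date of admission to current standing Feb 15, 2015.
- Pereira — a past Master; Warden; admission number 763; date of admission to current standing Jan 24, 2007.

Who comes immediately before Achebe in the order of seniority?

By standing in the guild: Bianchi and Pereira (Warden); then Osei (Freeman); then Romero (Journeyman); then Ferreira, Marino, Nakamura, Nguyen, Vance and Achebe (Apprentice).
Bianchi and Pereira both have date of admission to current standing Jan 24, 2007, so the next rule applies.
Bianchi and Pereira are each a past Master, so the next rule applies.
Among Bianchi and Pereira, alphabetically by surname: Bianchi before Pereira.
Ferreira, Marino, Nakamura, Nguyen, Vance and Achebe all have date of admission to current standing Feb 15, 2015, so the next rule applies.
Among Ferreira, Marino, Nakamura, Nguyen, Vance and Achebe, a past Master before not a past Master: Ferreira, Marino, Nakamura, Nguyen and Vance (a past Master) before Achebe (not a past Master).
Among Ferreira, Marino, Nakamura, Nguyen and Vance, alphabetically by surname: Ferreira before Marino before Nakamura before Nguyen before Vance.
Order: Bianchi, Pereira, Osei, Romero, Ferreira, Marino, Nakamura, Nguyen, Vance, Achebe.

Vance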